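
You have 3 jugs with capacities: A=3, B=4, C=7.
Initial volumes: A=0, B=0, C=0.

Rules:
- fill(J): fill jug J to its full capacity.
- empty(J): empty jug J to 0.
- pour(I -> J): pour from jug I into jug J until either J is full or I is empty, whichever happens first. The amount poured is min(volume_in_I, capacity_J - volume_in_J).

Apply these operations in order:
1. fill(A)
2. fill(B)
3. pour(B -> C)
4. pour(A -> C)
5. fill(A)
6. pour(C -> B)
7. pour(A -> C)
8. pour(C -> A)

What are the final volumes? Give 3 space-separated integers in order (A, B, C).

Step 1: fill(A) -> (A=3 B=0 C=0)
Step 2: fill(B) -> (A=3 B=4 C=0)
Step 3: pour(B -> C) -> (A=3 B=0 C=4)
Step 4: pour(A -> C) -> (A=0 B=0 C=7)
Step 5: fill(A) -> (A=3 B=0 C=7)
Step 6: pour(C -> B) -> (A=3 B=4 C=3)
Step 7: pour(A -> C) -> (A=0 B=4 C=6)
Step 8: pour(C -> A) -> (A=3 B=4 C=3)

Answer: 3 4 3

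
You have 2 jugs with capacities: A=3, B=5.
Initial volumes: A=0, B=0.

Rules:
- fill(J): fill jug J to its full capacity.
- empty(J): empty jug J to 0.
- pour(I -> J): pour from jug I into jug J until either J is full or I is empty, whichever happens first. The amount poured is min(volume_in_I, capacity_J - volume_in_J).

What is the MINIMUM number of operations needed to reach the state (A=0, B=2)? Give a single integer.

Answer: 3

Derivation:
BFS from (A=0, B=0). One shortest path:
  1. fill(B) -> (A=0 B=5)
  2. pour(B -> A) -> (A=3 B=2)
  3. empty(A) -> (A=0 B=2)
Reached target in 3 moves.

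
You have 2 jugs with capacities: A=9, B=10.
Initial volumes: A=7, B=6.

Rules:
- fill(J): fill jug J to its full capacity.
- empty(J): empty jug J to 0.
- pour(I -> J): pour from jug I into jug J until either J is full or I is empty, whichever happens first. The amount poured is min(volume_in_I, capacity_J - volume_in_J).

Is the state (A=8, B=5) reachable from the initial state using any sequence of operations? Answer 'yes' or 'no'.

BFS explored all 39 reachable states.
Reachable set includes: (0,0), (0,1), (0,2), (0,3), (0,4), (0,5), (0,6), (0,7), (0,8), (0,9), (0,10), (1,0) ...
Target (A=8, B=5) not in reachable set → no.

Answer: no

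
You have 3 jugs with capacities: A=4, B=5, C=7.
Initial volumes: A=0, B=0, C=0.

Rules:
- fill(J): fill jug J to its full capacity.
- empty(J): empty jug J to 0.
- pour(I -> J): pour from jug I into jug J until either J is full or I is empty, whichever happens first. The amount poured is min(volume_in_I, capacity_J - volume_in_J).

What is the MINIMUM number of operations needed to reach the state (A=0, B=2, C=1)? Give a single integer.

Answer: 7

Derivation:
BFS from (A=0, B=0, C=0). One shortest path:
  1. fill(C) -> (A=0 B=0 C=7)
  2. pour(C -> B) -> (A=0 B=5 C=2)
  3. pour(B -> A) -> (A=4 B=1 C=2)
  4. empty(A) -> (A=0 B=1 C=2)
  5. pour(B -> A) -> (A=1 B=0 C=2)
  6. pour(C -> B) -> (A=1 B=2 C=0)
  7. pour(A -> C) -> (A=0 B=2 C=1)
Reached target in 7 moves.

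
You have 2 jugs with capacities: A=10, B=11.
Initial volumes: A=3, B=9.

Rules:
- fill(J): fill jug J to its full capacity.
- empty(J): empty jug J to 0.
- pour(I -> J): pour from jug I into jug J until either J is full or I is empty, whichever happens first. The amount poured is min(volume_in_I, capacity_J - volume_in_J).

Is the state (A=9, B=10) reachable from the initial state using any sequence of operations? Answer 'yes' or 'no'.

BFS explored all 43 reachable states.
Reachable set includes: (0,0), (0,1), (0,2), (0,3), (0,4), (0,5), (0,6), (0,7), (0,8), (0,9), (0,10), (0,11) ...
Target (A=9, B=10) not in reachable set → no.

Answer: no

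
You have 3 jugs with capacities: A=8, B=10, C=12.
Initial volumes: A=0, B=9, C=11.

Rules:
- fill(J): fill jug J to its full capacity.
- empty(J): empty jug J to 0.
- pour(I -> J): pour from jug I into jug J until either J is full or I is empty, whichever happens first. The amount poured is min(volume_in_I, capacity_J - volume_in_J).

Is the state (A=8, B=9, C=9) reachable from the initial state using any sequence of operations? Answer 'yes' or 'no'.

BFS from (A=0, B=9, C=11):
  1. fill(A) -> (A=8 B=9 C=11)
  2. pour(A -> C) -> (A=7 B=9 C=12)
  3. empty(C) -> (A=7 B=9 C=0)
  4. pour(B -> C) -> (A=7 B=0 C=9)
  5. fill(B) -> (A=7 B=10 C=9)
  6. pour(B -> A) -> (A=8 B=9 C=9)
Target reached → yes.

Answer: yes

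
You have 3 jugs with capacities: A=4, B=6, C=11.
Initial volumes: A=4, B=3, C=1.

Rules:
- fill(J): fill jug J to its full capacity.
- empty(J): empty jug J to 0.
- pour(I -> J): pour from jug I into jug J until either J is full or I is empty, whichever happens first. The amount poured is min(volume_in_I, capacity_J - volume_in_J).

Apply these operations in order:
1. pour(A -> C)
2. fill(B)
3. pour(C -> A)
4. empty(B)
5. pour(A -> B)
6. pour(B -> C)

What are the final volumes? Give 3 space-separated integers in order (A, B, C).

Answer: 0 0 5

Derivation:
Step 1: pour(A -> C) -> (A=0 B=3 C=5)
Step 2: fill(B) -> (A=0 B=6 C=5)
Step 3: pour(C -> A) -> (A=4 B=6 C=1)
Step 4: empty(B) -> (A=4 B=0 C=1)
Step 5: pour(A -> B) -> (A=0 B=4 C=1)
Step 6: pour(B -> C) -> (A=0 B=0 C=5)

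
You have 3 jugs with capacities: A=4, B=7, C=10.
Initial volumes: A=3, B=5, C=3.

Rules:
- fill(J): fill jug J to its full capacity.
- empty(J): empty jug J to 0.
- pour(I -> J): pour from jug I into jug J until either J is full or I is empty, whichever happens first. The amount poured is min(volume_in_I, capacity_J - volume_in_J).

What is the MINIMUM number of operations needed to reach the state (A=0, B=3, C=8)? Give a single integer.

Answer: 2

Derivation:
BFS from (A=3, B=5, C=3). One shortest path:
  1. pour(B -> C) -> (A=3 B=0 C=8)
  2. pour(A -> B) -> (A=0 B=3 C=8)
Reached target in 2 moves.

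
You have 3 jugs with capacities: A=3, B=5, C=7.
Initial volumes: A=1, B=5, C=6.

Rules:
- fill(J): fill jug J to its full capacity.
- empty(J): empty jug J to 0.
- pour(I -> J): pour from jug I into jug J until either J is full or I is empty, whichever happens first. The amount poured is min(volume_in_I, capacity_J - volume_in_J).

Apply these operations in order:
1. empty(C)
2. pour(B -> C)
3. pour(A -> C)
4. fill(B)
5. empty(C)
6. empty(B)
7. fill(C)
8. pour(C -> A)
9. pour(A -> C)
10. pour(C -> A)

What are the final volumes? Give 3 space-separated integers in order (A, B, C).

Answer: 3 0 4

Derivation:
Step 1: empty(C) -> (A=1 B=5 C=0)
Step 2: pour(B -> C) -> (A=1 B=0 C=5)
Step 3: pour(A -> C) -> (A=0 B=0 C=6)
Step 4: fill(B) -> (A=0 B=5 C=6)
Step 5: empty(C) -> (A=0 B=5 C=0)
Step 6: empty(B) -> (A=0 B=0 C=0)
Step 7: fill(C) -> (A=0 B=0 C=7)
Step 8: pour(C -> A) -> (A=3 B=0 C=4)
Step 9: pour(A -> C) -> (A=0 B=0 C=7)
Step 10: pour(C -> A) -> (A=3 B=0 C=4)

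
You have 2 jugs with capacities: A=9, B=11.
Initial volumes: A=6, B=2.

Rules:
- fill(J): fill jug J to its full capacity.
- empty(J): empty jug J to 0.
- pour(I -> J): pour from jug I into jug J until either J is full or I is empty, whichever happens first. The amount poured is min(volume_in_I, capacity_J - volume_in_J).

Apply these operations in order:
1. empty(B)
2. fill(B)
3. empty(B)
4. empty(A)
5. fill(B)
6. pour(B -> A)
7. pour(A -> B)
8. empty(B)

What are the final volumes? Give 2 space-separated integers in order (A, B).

Step 1: empty(B) -> (A=6 B=0)
Step 2: fill(B) -> (A=6 B=11)
Step 3: empty(B) -> (A=6 B=0)
Step 4: empty(A) -> (A=0 B=0)
Step 5: fill(B) -> (A=0 B=11)
Step 6: pour(B -> A) -> (A=9 B=2)
Step 7: pour(A -> B) -> (A=0 B=11)
Step 8: empty(B) -> (A=0 B=0)

Answer: 0 0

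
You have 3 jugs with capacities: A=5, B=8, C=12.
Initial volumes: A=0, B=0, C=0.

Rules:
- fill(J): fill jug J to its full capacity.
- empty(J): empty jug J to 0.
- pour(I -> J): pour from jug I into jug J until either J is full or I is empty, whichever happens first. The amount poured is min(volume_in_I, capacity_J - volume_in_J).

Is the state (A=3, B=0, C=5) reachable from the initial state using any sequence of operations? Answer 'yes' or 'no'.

BFS from (A=0, B=0, C=0):
  1. fill(B) -> (A=0 B=8 C=0)
  2. pour(B -> A) -> (A=5 B=3 C=0)
  3. pour(A -> C) -> (A=0 B=3 C=5)
  4. pour(B -> A) -> (A=3 B=0 C=5)
Target reached → yes.

Answer: yes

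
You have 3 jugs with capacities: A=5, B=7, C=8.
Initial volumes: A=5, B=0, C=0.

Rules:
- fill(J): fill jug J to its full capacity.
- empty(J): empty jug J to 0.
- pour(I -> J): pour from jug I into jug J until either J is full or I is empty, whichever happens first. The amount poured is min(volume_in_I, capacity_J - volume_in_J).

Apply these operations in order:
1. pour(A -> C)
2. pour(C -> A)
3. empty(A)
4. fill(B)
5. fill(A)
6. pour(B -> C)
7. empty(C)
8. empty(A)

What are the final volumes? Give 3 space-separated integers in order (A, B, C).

Step 1: pour(A -> C) -> (A=0 B=0 C=5)
Step 2: pour(C -> A) -> (A=5 B=0 C=0)
Step 3: empty(A) -> (A=0 B=0 C=0)
Step 4: fill(B) -> (A=0 B=7 C=0)
Step 5: fill(A) -> (A=5 B=7 C=0)
Step 6: pour(B -> C) -> (A=5 B=0 C=7)
Step 7: empty(C) -> (A=5 B=0 C=0)
Step 8: empty(A) -> (A=0 B=0 C=0)

Answer: 0 0 0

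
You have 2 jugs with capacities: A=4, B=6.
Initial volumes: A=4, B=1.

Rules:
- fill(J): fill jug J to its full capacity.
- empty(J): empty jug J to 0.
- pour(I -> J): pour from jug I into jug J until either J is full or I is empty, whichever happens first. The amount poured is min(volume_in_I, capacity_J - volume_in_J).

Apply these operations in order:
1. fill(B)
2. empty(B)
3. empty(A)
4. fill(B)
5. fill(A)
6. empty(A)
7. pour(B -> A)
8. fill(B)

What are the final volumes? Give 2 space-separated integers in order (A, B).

Step 1: fill(B) -> (A=4 B=6)
Step 2: empty(B) -> (A=4 B=0)
Step 3: empty(A) -> (A=0 B=0)
Step 4: fill(B) -> (A=0 B=6)
Step 5: fill(A) -> (A=4 B=6)
Step 6: empty(A) -> (A=0 B=6)
Step 7: pour(B -> A) -> (A=4 B=2)
Step 8: fill(B) -> (A=4 B=6)

Answer: 4 6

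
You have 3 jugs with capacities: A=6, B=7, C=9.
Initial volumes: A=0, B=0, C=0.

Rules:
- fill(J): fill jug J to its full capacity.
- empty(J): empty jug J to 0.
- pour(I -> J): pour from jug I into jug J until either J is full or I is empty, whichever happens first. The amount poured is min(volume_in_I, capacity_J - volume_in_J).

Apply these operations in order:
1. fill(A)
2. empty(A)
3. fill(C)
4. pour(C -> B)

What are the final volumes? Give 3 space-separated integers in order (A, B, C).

Step 1: fill(A) -> (A=6 B=0 C=0)
Step 2: empty(A) -> (A=0 B=0 C=0)
Step 3: fill(C) -> (A=0 B=0 C=9)
Step 4: pour(C -> B) -> (A=0 B=7 C=2)

Answer: 0 7 2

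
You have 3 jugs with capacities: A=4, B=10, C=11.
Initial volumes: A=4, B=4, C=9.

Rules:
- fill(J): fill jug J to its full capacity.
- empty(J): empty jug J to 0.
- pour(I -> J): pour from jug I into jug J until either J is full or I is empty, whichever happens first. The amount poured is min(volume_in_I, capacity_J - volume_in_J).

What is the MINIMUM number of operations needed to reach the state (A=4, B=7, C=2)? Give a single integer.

BFS from (A=4, B=4, C=9). One shortest path:
  1. empty(A) -> (A=0 B=4 C=9)
  2. pour(B -> C) -> (A=0 B=2 C=11)
  3. pour(C -> A) -> (A=4 B=2 C=7)
  4. empty(A) -> (A=0 B=2 C=7)
  5. pour(B -> A) -> (A=2 B=0 C=7)
  6. pour(C -> B) -> (A=2 B=7 C=0)
  7. pour(A -> C) -> (A=0 B=7 C=2)
  8. fill(A) -> (A=4 B=7 C=2)
Reached target in 8 moves.

Answer: 8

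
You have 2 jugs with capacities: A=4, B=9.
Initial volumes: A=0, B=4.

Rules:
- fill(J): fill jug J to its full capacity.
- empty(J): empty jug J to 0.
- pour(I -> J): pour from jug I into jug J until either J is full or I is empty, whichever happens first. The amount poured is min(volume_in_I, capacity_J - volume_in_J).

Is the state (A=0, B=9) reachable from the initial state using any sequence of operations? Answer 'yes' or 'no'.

BFS from (A=0, B=4):
  1. fill(B) -> (A=0 B=9)
Target reached → yes.

Answer: yes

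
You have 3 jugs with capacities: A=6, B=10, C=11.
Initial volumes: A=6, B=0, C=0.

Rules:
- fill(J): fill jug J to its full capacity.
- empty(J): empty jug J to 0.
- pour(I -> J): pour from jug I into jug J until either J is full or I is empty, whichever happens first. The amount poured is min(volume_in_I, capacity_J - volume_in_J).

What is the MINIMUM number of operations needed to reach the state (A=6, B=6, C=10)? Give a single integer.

Answer: 4

Derivation:
BFS from (A=6, B=0, C=0). One shortest path:
  1. fill(B) -> (A=6 B=10 C=0)
  2. pour(B -> C) -> (A=6 B=0 C=10)
  3. pour(A -> B) -> (A=0 B=6 C=10)
  4. fill(A) -> (A=6 B=6 C=10)
Reached target in 4 moves.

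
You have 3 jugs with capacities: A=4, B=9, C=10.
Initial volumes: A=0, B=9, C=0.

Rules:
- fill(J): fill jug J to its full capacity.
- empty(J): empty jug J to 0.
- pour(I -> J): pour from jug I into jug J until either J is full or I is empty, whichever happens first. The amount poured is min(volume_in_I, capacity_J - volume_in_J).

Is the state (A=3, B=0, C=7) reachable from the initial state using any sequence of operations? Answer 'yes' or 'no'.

Answer: yes

Derivation:
BFS from (A=0, B=9, C=0):
  1. fill(A) -> (A=4 B=9 C=0)
  2. pour(A -> C) -> (A=0 B=9 C=4)
  3. pour(B -> C) -> (A=0 B=3 C=10)
  4. pour(C -> A) -> (A=4 B=3 C=6)
  5. empty(A) -> (A=0 B=3 C=6)
  6. pour(B -> A) -> (A=3 B=0 C=6)
  7. pour(C -> B) -> (A=3 B=6 C=0)
  8. fill(C) -> (A=3 B=6 C=10)
  9. pour(C -> B) -> (A=3 B=9 C=7)
  10. empty(B) -> (A=3 B=0 C=7)
Target reached → yes.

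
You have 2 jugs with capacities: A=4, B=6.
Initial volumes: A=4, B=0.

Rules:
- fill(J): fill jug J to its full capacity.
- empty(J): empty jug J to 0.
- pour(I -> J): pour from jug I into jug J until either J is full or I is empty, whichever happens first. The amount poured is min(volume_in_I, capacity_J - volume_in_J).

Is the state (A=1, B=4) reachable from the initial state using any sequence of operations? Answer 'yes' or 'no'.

BFS explored all 10 reachable states.
Reachable set includes: (0,0), (0,2), (0,4), (0,6), (2,0), (2,6), (4,0), (4,2), (4,4), (4,6)
Target (A=1, B=4) not in reachable set → no.

Answer: no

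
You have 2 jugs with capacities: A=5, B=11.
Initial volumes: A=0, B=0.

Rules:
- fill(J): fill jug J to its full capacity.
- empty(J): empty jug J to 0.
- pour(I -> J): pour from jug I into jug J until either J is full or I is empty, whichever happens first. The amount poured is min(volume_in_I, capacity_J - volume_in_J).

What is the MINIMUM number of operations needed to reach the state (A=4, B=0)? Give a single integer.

Answer: 7

Derivation:
BFS from (A=0, B=0). One shortest path:
  1. fill(A) -> (A=5 B=0)
  2. pour(A -> B) -> (A=0 B=5)
  3. fill(A) -> (A=5 B=5)
  4. pour(A -> B) -> (A=0 B=10)
  5. fill(A) -> (A=5 B=10)
  6. pour(A -> B) -> (A=4 B=11)
  7. empty(B) -> (A=4 B=0)
Reached target in 7 moves.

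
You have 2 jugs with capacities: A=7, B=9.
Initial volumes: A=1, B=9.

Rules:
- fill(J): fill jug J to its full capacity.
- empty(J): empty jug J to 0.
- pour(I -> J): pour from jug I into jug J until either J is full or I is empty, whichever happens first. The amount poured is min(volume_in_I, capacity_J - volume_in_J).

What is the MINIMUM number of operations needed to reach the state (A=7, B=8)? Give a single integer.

Answer: 5

Derivation:
BFS from (A=1, B=9). One shortest path:
  1. empty(B) -> (A=1 B=0)
  2. pour(A -> B) -> (A=0 B=1)
  3. fill(A) -> (A=7 B=1)
  4. pour(A -> B) -> (A=0 B=8)
  5. fill(A) -> (A=7 B=8)
Reached target in 5 moves.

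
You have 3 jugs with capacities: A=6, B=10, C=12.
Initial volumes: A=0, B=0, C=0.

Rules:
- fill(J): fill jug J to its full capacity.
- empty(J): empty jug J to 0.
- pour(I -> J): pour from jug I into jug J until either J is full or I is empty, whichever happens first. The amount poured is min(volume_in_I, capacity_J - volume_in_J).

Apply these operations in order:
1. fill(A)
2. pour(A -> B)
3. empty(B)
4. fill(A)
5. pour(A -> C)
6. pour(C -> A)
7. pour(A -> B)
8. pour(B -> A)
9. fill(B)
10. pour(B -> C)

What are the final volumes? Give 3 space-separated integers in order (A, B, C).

Step 1: fill(A) -> (A=6 B=0 C=0)
Step 2: pour(A -> B) -> (A=0 B=6 C=0)
Step 3: empty(B) -> (A=0 B=0 C=0)
Step 4: fill(A) -> (A=6 B=0 C=0)
Step 5: pour(A -> C) -> (A=0 B=0 C=6)
Step 6: pour(C -> A) -> (A=6 B=0 C=0)
Step 7: pour(A -> B) -> (A=0 B=6 C=0)
Step 8: pour(B -> A) -> (A=6 B=0 C=0)
Step 9: fill(B) -> (A=6 B=10 C=0)
Step 10: pour(B -> C) -> (A=6 B=0 C=10)

Answer: 6 0 10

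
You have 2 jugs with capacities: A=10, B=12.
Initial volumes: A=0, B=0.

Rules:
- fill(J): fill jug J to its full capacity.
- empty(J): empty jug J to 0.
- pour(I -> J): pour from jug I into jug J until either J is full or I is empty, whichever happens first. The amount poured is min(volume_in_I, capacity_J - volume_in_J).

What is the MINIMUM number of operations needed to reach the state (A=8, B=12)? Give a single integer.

Answer: 4

Derivation:
BFS from (A=0, B=0). One shortest path:
  1. fill(A) -> (A=10 B=0)
  2. pour(A -> B) -> (A=0 B=10)
  3. fill(A) -> (A=10 B=10)
  4. pour(A -> B) -> (A=8 B=12)
Reached target in 4 moves.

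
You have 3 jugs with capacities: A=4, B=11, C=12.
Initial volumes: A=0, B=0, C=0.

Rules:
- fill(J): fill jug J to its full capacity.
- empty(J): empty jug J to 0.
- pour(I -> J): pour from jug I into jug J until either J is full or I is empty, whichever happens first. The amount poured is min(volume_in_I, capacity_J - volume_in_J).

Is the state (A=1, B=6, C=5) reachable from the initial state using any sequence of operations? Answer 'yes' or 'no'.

BFS explored all 450 reachable states.
Reachable set includes: (0,0,0), (0,0,1), (0,0,2), (0,0,3), (0,0,4), (0,0,5), (0,0,6), (0,0,7), (0,0,8), (0,0,9), (0,0,10), (0,0,11) ...
Target (A=1, B=6, C=5) not in reachable set → no.

Answer: no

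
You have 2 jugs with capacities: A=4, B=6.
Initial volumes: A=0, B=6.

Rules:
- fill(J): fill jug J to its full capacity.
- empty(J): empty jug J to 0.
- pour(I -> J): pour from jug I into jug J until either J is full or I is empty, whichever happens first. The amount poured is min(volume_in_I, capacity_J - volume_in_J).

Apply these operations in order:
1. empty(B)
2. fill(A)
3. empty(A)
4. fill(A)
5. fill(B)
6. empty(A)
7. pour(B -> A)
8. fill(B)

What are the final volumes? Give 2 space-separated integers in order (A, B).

Step 1: empty(B) -> (A=0 B=0)
Step 2: fill(A) -> (A=4 B=0)
Step 3: empty(A) -> (A=0 B=0)
Step 4: fill(A) -> (A=4 B=0)
Step 5: fill(B) -> (A=4 B=6)
Step 6: empty(A) -> (A=0 B=6)
Step 7: pour(B -> A) -> (A=4 B=2)
Step 8: fill(B) -> (A=4 B=6)

Answer: 4 6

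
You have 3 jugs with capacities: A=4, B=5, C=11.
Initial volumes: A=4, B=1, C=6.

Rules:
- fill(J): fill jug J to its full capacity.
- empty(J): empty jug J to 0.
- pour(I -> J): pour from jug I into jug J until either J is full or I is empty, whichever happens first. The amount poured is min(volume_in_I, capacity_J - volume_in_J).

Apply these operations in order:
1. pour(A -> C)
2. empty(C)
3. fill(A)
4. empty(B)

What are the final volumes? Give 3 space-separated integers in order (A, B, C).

Answer: 4 0 0

Derivation:
Step 1: pour(A -> C) -> (A=0 B=1 C=10)
Step 2: empty(C) -> (A=0 B=1 C=0)
Step 3: fill(A) -> (A=4 B=1 C=0)
Step 4: empty(B) -> (A=4 B=0 C=0)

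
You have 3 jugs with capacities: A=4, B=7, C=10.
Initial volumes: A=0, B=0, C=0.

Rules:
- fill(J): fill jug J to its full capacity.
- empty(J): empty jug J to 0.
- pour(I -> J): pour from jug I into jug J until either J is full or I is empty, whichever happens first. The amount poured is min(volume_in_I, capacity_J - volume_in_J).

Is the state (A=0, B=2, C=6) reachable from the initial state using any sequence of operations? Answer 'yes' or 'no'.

Answer: yes

Derivation:
BFS from (A=0, B=0, C=0):
  1. fill(A) -> (A=4 B=0 C=0)
  2. pour(A -> B) -> (A=0 B=4 C=0)
  3. fill(A) -> (A=4 B=4 C=0)
  4. pour(A -> C) -> (A=0 B=4 C=4)
  5. fill(A) -> (A=4 B=4 C=4)
  6. pour(A -> C) -> (A=0 B=4 C=8)
  7. pour(B -> C) -> (A=0 B=2 C=10)
  8. pour(C -> A) -> (A=4 B=2 C=6)
  9. empty(A) -> (A=0 B=2 C=6)
Target reached → yes.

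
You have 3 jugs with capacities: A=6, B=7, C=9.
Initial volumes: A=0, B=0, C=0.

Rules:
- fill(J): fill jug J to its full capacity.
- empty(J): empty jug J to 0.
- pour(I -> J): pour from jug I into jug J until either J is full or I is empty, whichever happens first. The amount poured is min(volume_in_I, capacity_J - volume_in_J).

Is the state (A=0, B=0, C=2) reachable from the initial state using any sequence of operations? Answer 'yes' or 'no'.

Answer: yes

Derivation:
BFS from (A=0, B=0, C=0):
  1. fill(C) -> (A=0 B=0 C=9)
  2. pour(C -> B) -> (A=0 B=7 C=2)
  3. empty(B) -> (A=0 B=0 C=2)
Target reached → yes.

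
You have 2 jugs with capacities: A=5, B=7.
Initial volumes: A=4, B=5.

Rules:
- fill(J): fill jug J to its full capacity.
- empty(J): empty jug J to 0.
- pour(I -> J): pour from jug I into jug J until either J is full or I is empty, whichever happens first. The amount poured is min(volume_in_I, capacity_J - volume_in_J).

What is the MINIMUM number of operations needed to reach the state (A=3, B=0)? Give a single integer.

Answer: 3

Derivation:
BFS from (A=4, B=5). One shortest path:
  1. fill(A) -> (A=5 B=5)
  2. pour(A -> B) -> (A=3 B=7)
  3. empty(B) -> (A=3 B=0)
Reached target in 3 moves.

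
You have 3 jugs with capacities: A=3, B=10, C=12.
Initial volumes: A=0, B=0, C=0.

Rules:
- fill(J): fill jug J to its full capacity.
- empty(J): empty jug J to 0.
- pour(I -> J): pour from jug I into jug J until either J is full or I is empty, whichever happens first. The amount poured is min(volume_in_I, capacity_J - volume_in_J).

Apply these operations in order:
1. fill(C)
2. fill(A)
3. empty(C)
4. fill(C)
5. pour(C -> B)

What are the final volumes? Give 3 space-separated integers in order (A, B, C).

Step 1: fill(C) -> (A=0 B=0 C=12)
Step 2: fill(A) -> (A=3 B=0 C=12)
Step 3: empty(C) -> (A=3 B=0 C=0)
Step 4: fill(C) -> (A=3 B=0 C=12)
Step 5: pour(C -> B) -> (A=3 B=10 C=2)

Answer: 3 10 2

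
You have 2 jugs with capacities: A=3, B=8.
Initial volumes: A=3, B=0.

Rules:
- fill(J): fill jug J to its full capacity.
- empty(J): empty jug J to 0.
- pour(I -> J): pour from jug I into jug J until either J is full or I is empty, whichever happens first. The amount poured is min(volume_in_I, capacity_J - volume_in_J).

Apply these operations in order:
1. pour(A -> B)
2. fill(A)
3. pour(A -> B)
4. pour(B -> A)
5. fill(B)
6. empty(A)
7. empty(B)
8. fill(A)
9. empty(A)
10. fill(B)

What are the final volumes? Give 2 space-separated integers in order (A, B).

Answer: 0 8

Derivation:
Step 1: pour(A -> B) -> (A=0 B=3)
Step 2: fill(A) -> (A=3 B=3)
Step 3: pour(A -> B) -> (A=0 B=6)
Step 4: pour(B -> A) -> (A=3 B=3)
Step 5: fill(B) -> (A=3 B=8)
Step 6: empty(A) -> (A=0 B=8)
Step 7: empty(B) -> (A=0 B=0)
Step 8: fill(A) -> (A=3 B=0)
Step 9: empty(A) -> (A=0 B=0)
Step 10: fill(B) -> (A=0 B=8)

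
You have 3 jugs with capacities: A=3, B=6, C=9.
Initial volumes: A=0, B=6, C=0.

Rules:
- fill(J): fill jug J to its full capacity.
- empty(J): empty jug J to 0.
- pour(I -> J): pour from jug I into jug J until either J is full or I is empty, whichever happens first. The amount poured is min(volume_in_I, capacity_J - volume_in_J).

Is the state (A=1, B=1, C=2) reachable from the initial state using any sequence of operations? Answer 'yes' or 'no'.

Answer: no

Derivation:
BFS explored all 24 reachable states.
Reachable set includes: (0,0,0), (0,0,3), (0,0,6), (0,0,9), (0,3,0), (0,3,3), (0,3,6), (0,3,9), (0,6,0), (0,6,3), (0,6,6), (0,6,9) ...
Target (A=1, B=1, C=2) not in reachable set → no.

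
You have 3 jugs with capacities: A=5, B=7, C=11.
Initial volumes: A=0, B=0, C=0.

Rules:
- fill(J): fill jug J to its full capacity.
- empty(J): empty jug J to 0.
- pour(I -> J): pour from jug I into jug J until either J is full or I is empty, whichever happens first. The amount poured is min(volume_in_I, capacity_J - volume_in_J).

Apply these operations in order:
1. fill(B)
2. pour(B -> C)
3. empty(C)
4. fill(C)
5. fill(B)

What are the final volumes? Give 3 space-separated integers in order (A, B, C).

Answer: 0 7 11

Derivation:
Step 1: fill(B) -> (A=0 B=7 C=0)
Step 2: pour(B -> C) -> (A=0 B=0 C=7)
Step 3: empty(C) -> (A=0 B=0 C=0)
Step 4: fill(C) -> (A=0 B=0 C=11)
Step 5: fill(B) -> (A=0 B=7 C=11)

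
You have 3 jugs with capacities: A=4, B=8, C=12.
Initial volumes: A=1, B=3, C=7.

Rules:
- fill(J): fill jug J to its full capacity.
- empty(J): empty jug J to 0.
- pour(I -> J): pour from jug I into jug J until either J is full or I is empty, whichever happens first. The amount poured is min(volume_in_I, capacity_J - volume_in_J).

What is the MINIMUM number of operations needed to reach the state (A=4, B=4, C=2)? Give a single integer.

Answer: 3

Derivation:
BFS from (A=1, B=3, C=7). One shortest path:
  1. empty(A) -> (A=0 B=3 C=7)
  2. pour(C -> B) -> (A=0 B=8 C=2)
  3. pour(B -> A) -> (A=4 B=4 C=2)
Reached target in 3 moves.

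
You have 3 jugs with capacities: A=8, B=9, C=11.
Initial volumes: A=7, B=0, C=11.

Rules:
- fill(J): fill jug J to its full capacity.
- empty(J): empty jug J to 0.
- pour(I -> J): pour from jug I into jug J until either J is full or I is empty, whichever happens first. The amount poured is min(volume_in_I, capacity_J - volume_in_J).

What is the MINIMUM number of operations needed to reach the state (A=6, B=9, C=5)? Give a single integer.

Answer: 7

Derivation:
BFS from (A=7, B=0, C=11). One shortest path:
  1. pour(A -> B) -> (A=0 B=7 C=11)
  2. pour(C -> A) -> (A=8 B=7 C=3)
  3. pour(A -> B) -> (A=6 B=9 C=3)
  4. empty(B) -> (A=6 B=0 C=3)
  5. pour(C -> B) -> (A=6 B=3 C=0)
  6. fill(C) -> (A=6 B=3 C=11)
  7. pour(C -> B) -> (A=6 B=9 C=5)
Reached target in 7 moves.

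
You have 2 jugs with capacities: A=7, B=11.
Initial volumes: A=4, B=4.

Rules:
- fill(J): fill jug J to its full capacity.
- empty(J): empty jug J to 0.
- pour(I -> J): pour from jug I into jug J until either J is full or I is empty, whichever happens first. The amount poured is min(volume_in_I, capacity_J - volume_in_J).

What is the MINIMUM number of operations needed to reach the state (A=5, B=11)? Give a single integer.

BFS from (A=4, B=4). One shortest path:
  1. pour(B -> A) -> (A=7 B=1)
  2. empty(A) -> (A=0 B=1)
  3. pour(B -> A) -> (A=1 B=0)
  4. fill(B) -> (A=1 B=11)
  5. pour(B -> A) -> (A=7 B=5)
  6. empty(A) -> (A=0 B=5)
  7. pour(B -> A) -> (A=5 B=0)
  8. fill(B) -> (A=5 B=11)
Reached target in 8 moves.

Answer: 8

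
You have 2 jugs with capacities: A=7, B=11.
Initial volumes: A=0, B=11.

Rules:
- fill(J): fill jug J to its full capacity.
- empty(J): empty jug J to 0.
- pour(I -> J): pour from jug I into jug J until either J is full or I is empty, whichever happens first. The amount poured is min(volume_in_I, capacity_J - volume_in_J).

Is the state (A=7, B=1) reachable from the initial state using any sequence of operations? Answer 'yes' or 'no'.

BFS from (A=0, B=11):
  1. pour(B -> A) -> (A=7 B=4)
  2. empty(A) -> (A=0 B=4)
  3. pour(B -> A) -> (A=4 B=0)
  4. fill(B) -> (A=4 B=11)
  5. pour(B -> A) -> (A=7 B=8)
  6. empty(A) -> (A=0 B=8)
  7. pour(B -> A) -> (A=7 B=1)
Target reached → yes.

Answer: yes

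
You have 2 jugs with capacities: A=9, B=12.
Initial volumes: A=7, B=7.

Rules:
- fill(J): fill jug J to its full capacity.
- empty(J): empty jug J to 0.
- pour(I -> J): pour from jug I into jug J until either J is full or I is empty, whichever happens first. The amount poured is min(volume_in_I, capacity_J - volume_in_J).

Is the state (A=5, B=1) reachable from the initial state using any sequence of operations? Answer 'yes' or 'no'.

BFS explored all 43 reachable states.
Reachable set includes: (0,0), (0,1), (0,2), (0,3), (0,4), (0,5), (0,6), (0,7), (0,8), (0,9), (0,10), (0,11) ...
Target (A=5, B=1) not in reachable set → no.

Answer: no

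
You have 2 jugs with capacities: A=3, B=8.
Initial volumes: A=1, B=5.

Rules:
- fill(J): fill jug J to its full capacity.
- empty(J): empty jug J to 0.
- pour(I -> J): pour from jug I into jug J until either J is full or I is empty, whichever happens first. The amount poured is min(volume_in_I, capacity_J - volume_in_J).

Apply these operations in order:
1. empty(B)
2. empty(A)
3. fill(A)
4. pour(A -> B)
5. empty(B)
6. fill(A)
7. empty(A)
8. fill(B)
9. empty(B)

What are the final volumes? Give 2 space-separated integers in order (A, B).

Step 1: empty(B) -> (A=1 B=0)
Step 2: empty(A) -> (A=0 B=0)
Step 3: fill(A) -> (A=3 B=0)
Step 4: pour(A -> B) -> (A=0 B=3)
Step 5: empty(B) -> (A=0 B=0)
Step 6: fill(A) -> (A=3 B=0)
Step 7: empty(A) -> (A=0 B=0)
Step 8: fill(B) -> (A=0 B=8)
Step 9: empty(B) -> (A=0 B=0)

Answer: 0 0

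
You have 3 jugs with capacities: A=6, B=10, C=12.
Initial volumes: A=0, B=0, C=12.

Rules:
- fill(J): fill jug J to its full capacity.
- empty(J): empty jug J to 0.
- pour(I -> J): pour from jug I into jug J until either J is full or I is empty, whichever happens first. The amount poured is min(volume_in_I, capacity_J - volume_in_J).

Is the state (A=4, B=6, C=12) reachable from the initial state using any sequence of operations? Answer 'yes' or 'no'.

BFS from (A=0, B=0, C=12):
  1. pour(C -> B) -> (A=0 B=10 C=2)
  2. pour(B -> A) -> (A=6 B=4 C=2)
  3. pour(A -> C) -> (A=0 B=4 C=8)
  4. pour(B -> A) -> (A=4 B=0 C=8)
  5. fill(B) -> (A=4 B=10 C=8)
  6. pour(B -> C) -> (A=4 B=6 C=12)
Target reached → yes.

Answer: yes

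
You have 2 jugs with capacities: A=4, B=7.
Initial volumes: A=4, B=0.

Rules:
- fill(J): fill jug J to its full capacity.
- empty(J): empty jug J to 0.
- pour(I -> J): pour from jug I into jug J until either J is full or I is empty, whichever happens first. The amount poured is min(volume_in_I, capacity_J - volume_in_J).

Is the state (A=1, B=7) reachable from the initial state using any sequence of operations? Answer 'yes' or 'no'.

Answer: yes

Derivation:
BFS from (A=4, B=0):
  1. pour(A -> B) -> (A=0 B=4)
  2. fill(A) -> (A=4 B=4)
  3. pour(A -> B) -> (A=1 B=7)
Target reached → yes.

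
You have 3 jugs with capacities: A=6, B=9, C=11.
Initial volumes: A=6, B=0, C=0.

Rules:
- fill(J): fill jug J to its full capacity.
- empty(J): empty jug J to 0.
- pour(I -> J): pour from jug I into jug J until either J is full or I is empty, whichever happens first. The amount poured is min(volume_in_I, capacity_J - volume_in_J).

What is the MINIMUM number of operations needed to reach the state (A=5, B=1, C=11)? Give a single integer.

BFS from (A=6, B=0, C=0). One shortest path:
  1. pour(A -> B) -> (A=0 B=6 C=0)
  2. fill(A) -> (A=6 B=6 C=0)
  3. pour(A -> C) -> (A=0 B=6 C=6)
  4. pour(B -> C) -> (A=0 B=1 C=11)
  5. pour(C -> A) -> (A=6 B=1 C=5)
  6. empty(A) -> (A=0 B=1 C=5)
  7. pour(C -> A) -> (A=5 B=1 C=0)
  8. fill(C) -> (A=5 B=1 C=11)
Reached target in 8 moves.

Answer: 8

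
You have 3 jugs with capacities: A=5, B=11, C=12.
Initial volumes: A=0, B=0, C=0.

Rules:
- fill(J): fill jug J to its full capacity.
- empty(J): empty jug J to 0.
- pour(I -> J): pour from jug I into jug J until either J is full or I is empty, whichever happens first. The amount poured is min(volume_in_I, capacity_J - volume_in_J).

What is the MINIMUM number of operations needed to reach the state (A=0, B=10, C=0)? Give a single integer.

BFS from (A=0, B=0, C=0). One shortest path:
  1. fill(A) -> (A=5 B=0 C=0)
  2. pour(A -> B) -> (A=0 B=5 C=0)
  3. fill(A) -> (A=5 B=5 C=0)
  4. pour(A -> B) -> (A=0 B=10 C=0)
Reached target in 4 moves.

Answer: 4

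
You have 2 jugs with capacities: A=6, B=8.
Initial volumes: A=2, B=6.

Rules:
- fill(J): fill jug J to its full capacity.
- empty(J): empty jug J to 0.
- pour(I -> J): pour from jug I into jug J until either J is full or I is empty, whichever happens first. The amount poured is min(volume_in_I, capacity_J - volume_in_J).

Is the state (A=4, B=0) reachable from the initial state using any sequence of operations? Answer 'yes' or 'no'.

Answer: yes

Derivation:
BFS from (A=2, B=6):
  1. fill(A) -> (A=6 B=6)
  2. pour(A -> B) -> (A=4 B=8)
  3. empty(B) -> (A=4 B=0)
Target reached → yes.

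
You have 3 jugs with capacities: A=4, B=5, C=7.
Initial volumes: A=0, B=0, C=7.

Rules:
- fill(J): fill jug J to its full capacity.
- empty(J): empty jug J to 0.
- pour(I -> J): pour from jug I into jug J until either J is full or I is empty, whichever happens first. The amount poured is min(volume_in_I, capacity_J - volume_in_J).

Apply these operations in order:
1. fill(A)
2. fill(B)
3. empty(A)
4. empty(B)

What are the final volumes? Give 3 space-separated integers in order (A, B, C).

Answer: 0 0 7

Derivation:
Step 1: fill(A) -> (A=4 B=0 C=7)
Step 2: fill(B) -> (A=4 B=5 C=7)
Step 3: empty(A) -> (A=0 B=5 C=7)
Step 4: empty(B) -> (A=0 B=0 C=7)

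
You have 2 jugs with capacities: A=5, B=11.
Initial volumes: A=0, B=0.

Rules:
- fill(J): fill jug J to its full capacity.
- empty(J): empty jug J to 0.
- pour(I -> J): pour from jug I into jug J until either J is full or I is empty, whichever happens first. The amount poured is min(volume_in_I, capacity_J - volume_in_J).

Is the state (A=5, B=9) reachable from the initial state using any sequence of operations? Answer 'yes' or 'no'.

BFS from (A=0, B=0):
  1. fill(A) -> (A=5 B=0)
  2. pour(A -> B) -> (A=0 B=5)
  3. fill(A) -> (A=5 B=5)
  4. pour(A -> B) -> (A=0 B=10)
  5. fill(A) -> (A=5 B=10)
  6. pour(A -> B) -> (A=4 B=11)
  7. empty(B) -> (A=4 B=0)
  8. pour(A -> B) -> (A=0 B=4)
  9. fill(A) -> (A=5 B=4)
  10. pour(A -> B) -> (A=0 B=9)
  11. fill(A) -> (A=5 B=9)
Target reached → yes.

Answer: yes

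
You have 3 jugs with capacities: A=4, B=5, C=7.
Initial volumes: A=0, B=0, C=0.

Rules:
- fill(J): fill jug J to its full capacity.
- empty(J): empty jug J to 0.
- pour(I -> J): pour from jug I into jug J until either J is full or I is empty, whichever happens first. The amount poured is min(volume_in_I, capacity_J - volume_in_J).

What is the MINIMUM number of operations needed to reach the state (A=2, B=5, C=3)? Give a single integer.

BFS from (A=0, B=0, C=0). One shortest path:
  1. fill(B) -> (A=0 B=5 C=0)
  2. pour(B -> C) -> (A=0 B=0 C=5)
  3. fill(B) -> (A=0 B=5 C=5)
  4. pour(B -> A) -> (A=4 B=1 C=5)
  5. pour(A -> C) -> (A=2 B=1 C=7)
  6. pour(C -> B) -> (A=2 B=5 C=3)
Reached target in 6 moves.

Answer: 6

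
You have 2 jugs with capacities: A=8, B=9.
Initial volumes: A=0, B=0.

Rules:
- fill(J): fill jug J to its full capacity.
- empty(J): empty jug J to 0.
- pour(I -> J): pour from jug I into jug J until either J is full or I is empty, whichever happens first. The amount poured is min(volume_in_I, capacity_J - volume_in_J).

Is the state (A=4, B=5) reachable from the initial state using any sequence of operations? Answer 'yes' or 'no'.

BFS explored all 34 reachable states.
Reachable set includes: (0,0), (0,1), (0,2), (0,3), (0,4), (0,5), (0,6), (0,7), (0,8), (0,9), (1,0), (1,9) ...
Target (A=4, B=5) not in reachable set → no.

Answer: no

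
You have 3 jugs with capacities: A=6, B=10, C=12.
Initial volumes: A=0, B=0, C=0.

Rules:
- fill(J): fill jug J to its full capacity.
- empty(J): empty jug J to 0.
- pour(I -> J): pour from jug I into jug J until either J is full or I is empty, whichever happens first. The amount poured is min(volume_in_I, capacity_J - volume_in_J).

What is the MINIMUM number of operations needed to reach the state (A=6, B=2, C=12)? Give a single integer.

BFS from (A=0, B=0, C=0). One shortest path:
  1. fill(B) -> (A=0 B=10 C=0)
  2. pour(B -> A) -> (A=6 B=4 C=0)
  3. pour(B -> C) -> (A=6 B=0 C=4)
  4. fill(B) -> (A=6 B=10 C=4)
  5. pour(B -> C) -> (A=6 B=2 C=12)
Reached target in 5 moves.

Answer: 5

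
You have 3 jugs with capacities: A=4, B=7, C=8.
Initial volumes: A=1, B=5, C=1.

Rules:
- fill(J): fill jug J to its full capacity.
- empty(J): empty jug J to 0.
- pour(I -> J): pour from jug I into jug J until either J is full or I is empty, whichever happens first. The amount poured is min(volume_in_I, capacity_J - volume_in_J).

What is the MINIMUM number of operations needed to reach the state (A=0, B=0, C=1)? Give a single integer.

BFS from (A=1, B=5, C=1). One shortest path:
  1. empty(A) -> (A=0 B=5 C=1)
  2. empty(B) -> (A=0 B=0 C=1)
Reached target in 2 moves.

Answer: 2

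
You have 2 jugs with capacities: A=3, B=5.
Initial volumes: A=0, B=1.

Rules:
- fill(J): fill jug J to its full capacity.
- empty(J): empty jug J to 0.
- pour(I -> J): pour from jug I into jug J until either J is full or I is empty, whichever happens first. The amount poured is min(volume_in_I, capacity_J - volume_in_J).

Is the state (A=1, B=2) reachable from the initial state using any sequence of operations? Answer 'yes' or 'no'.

Answer: no

Derivation:
BFS explored all 16 reachable states.
Reachable set includes: (0,0), (0,1), (0,2), (0,3), (0,4), (0,5), (1,0), (1,5), (2,0), (2,5), (3,0), (3,1) ...
Target (A=1, B=2) not in reachable set → no.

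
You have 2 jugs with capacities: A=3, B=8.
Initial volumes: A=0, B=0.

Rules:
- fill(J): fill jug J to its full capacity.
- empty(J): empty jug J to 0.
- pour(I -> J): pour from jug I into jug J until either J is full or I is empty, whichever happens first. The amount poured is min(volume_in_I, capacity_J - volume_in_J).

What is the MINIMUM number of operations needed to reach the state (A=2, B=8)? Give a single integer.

BFS from (A=0, B=0). One shortest path:
  1. fill(B) -> (A=0 B=8)
  2. pour(B -> A) -> (A=3 B=5)
  3. empty(A) -> (A=0 B=5)
  4. pour(B -> A) -> (A=3 B=2)
  5. empty(A) -> (A=0 B=2)
  6. pour(B -> A) -> (A=2 B=0)
  7. fill(B) -> (A=2 B=8)
Reached target in 7 moves.

Answer: 7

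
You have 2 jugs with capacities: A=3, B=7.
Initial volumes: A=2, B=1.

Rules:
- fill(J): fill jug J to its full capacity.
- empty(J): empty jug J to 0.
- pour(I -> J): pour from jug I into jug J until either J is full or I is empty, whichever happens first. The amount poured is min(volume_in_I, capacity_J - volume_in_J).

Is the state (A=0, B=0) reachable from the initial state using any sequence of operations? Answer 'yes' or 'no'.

Answer: yes

Derivation:
BFS from (A=2, B=1):
  1. empty(A) -> (A=0 B=1)
  2. empty(B) -> (A=0 B=0)
Target reached → yes.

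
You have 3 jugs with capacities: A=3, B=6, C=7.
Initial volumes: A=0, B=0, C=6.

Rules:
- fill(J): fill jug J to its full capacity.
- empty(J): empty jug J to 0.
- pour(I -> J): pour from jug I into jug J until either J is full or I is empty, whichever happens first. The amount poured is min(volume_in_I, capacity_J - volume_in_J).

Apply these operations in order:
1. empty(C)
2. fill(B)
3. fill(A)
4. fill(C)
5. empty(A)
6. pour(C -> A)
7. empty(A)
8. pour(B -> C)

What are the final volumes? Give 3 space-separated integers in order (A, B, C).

Step 1: empty(C) -> (A=0 B=0 C=0)
Step 2: fill(B) -> (A=0 B=6 C=0)
Step 3: fill(A) -> (A=3 B=6 C=0)
Step 4: fill(C) -> (A=3 B=6 C=7)
Step 5: empty(A) -> (A=0 B=6 C=7)
Step 6: pour(C -> A) -> (A=3 B=6 C=4)
Step 7: empty(A) -> (A=0 B=6 C=4)
Step 8: pour(B -> C) -> (A=0 B=3 C=7)

Answer: 0 3 7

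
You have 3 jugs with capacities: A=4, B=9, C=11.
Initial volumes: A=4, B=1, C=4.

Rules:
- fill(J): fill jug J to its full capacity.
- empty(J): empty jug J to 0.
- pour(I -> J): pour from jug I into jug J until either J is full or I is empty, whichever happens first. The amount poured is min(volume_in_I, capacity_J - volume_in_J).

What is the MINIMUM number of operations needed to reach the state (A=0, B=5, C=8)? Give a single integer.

BFS from (A=4, B=1, C=4). One shortest path:
  1. pour(A -> B) -> (A=0 B=5 C=4)
  2. fill(A) -> (A=4 B=5 C=4)
  3. pour(A -> C) -> (A=0 B=5 C=8)
Reached target in 3 moves.

Answer: 3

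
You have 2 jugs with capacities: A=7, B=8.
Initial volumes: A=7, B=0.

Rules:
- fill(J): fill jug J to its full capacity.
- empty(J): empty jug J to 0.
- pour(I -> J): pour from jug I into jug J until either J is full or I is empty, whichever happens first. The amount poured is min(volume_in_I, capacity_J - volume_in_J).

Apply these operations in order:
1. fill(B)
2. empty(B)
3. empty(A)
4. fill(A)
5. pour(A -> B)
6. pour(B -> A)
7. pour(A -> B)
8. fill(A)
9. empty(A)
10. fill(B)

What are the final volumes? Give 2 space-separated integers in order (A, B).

Step 1: fill(B) -> (A=7 B=8)
Step 2: empty(B) -> (A=7 B=0)
Step 3: empty(A) -> (A=0 B=0)
Step 4: fill(A) -> (A=7 B=0)
Step 5: pour(A -> B) -> (A=0 B=7)
Step 6: pour(B -> A) -> (A=7 B=0)
Step 7: pour(A -> B) -> (A=0 B=7)
Step 8: fill(A) -> (A=7 B=7)
Step 9: empty(A) -> (A=0 B=7)
Step 10: fill(B) -> (A=0 B=8)

Answer: 0 8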